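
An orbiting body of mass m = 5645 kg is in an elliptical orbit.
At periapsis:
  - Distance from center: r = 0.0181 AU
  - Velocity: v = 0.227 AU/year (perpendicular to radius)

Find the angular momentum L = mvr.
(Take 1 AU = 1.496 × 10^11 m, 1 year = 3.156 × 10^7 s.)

Convert to SI: r = 0.0181 AU = 2.70776e+09 m; v = 0.227 AU/year = 1076.02 m/s.
Since v is perpendicular to r, L = m · v · r.
L = 5645 · 1076.02 · 2.70776e+09 kg·m²/s ≈ 1.645e+16 kg·m²/s.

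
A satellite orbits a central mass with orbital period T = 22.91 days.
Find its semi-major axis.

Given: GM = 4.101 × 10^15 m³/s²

Convert to SI: T = 22.91 days = 1.97942e+06 s.
Invert Kepler's third law: a = (GM · T² / (4π²))^(1/3).
Substituting T = 1.97942e+06 s and GM = 4.101e+15 m³/s²:
a = (4.101e+15 · (1.97942e+06)² / (4π²))^(1/3) m
a ≈ 7.411e+08 m = 741.1 Mm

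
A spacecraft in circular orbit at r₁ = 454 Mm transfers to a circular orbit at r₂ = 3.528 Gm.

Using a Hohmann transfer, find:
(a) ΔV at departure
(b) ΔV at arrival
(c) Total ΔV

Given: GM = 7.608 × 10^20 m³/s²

Convert to SI: r₁ = 454 Mm = 4.54e+08 m; r₂ = 3.528 Gm = 3.528e+09 m.
Transfer semi-major axis: a_t = (r₁ + r₂)/2 = (4.54e+08 + 3.528e+09)/2 = 1.991e+09 m.
Circular speeds: v₁ = √(GM/r₁) = 1.29452e+06 m/s, v₂ = √(GM/r₂) = 464377 m/s.
Transfer speeds (vis-viva v² = GM(2/r − 1/a_t)): v₁ᵗ = 1.7232e+06 m/s, v₂ᵗ = 221750 m/s.
(a) ΔV₁ = |v₁ᵗ − v₁| ≈ 4.287e+05 m/s = 428.7 km/s.
(b) ΔV₂ = |v₂ − v₂ᵗ| ≈ 2.426e+05 m/s = 242.6 km/s.
(c) ΔV_total = ΔV₁ + ΔV₂ ≈ 6.713e+05 m/s = 671.3 km/s.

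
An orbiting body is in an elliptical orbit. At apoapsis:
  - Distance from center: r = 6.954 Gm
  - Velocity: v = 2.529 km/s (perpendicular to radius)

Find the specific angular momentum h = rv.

Convert to SI: r = 6.954 Gm = 6.954e+09 m; v = 2.529 km/s = 2529 m/s.
With v perpendicular to r, h = r · v.
h = 6.954e+09 · 2529 m²/s ≈ 1.759e+13 m²/s.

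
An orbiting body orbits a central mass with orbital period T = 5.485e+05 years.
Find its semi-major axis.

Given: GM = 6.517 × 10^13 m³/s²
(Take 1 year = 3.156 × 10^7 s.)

Convert to SI: T = 5.485e+05 years = 1.73107e+13 s.
Invert Kepler's third law: a = (GM · T² / (4π²))^(1/3).
Substituting T = 1.73107e+13 s and GM = 6.517e+13 m³/s²:
a = (6.517e+13 · (1.73107e+13)² / (4π²))^(1/3) m
a ≈ 7.909e+12 m = 7.909 Tm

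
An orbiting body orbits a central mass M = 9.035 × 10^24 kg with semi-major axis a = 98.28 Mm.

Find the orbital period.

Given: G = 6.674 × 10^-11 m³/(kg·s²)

Convert to SI: a = 98.28 Mm = 9.828e+07 m.
GM = G · M = 6.674e-11 · 9.035e+24 = 6.02996e+14 m³/s².
Kepler's third law: T = 2π √(a³ / GM).
Substituting a = 9.828e+07 m and GM = 6.02996e+14 m³/s²:
T = 2π √((9.828e+07)³ / 6.02996e+14) s
T ≈ 2.493e+05 s = 2.885 days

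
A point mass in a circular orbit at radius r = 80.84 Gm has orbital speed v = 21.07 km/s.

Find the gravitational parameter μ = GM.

Convert to SI: r = 80.84 Gm = 8.084e+10 m; v = 21.07 km/s = 21070 m/s.
For a circular orbit v² = GM/r, so GM = v² · r.
GM = (21070)² · 8.084e+10 m³/s² ≈ 3.589e+19 m³/s² = 3.589 × 10^19 m³/s².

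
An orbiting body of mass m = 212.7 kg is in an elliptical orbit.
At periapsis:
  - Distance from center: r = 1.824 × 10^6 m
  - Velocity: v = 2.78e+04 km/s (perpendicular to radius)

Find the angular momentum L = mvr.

Convert to SI: v = 2.78e+04 km/s = 2.78e+07 m/s.
Since v is perpendicular to r, L = m · v · r.
L = 212.7 · 2.78e+07 · 1.824e+06 kg·m²/s ≈ 1.079e+16 kg·m²/s.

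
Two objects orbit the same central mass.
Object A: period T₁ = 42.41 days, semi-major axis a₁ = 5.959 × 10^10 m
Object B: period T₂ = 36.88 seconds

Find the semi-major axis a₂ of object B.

Convert to SI: T₁ = 42.41 days = 3.66422e+06 s.
Kepler's third law: (T₁/T₂)² = (a₁/a₂)³ ⇒ a₂ = a₁ · (T₂/T₁)^(2/3).
T₂/T₁ = 36.88 / 3.66422e+06 = 1.00649e-05.
a₂ = 5.959e+10 · (1.00649e-05)^(2/3) m ≈ 2.778e+07 m = 2.778 × 10^7 m.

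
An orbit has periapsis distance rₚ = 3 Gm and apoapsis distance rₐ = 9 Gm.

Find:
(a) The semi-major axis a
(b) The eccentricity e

Convert to SI: rₚ = 3 Gm = 3e+09 m; rₐ = 9 Gm = 9e+09 m.
(a) a = (rₚ + rₐ) / 2 = (3e+09 + 9e+09) / 2 ≈ 6e+09 m = 6 Gm.
(b) e = (rₐ − rₚ) / (rₐ + rₚ) = (9e+09 − 3e+09) / (9e+09 + 3e+09) ≈ 0.5.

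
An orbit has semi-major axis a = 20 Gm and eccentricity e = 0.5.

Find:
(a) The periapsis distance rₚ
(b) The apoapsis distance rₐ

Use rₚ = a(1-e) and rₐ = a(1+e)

Convert to SI: a = 20 Gm = 2e+10 m.
(a) rₚ = a(1 − e) = 2e+10 · (1 − 0.5) = 2e+10 · 0.5 ≈ 1e+10 m = 10 Gm.
(b) rₐ = a(1 + e) = 2e+10 · (1 + 0.5) = 2e+10 · 1.5 ≈ 3e+10 m = 30 Gm.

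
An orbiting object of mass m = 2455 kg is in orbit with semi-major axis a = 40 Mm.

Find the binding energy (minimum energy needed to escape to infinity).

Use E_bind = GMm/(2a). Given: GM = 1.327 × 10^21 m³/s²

Convert to SI: a = 40 Mm = 4e+07 m.
Total orbital energy is E = −GMm/(2a); binding energy is E_bind = −E = GMm/(2a).
E_bind = 1.327e+21 · 2455 / (2 · 4e+07) J ≈ 4.072e+16 J = 40.72 PJ.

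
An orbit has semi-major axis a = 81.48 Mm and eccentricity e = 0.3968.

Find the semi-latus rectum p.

Convert to SI: a = 81.48 Mm = 8.148e+07 m.
p = a (1 − e²).
p = 8.148e+07 · (1 − (0.3968)²) = 8.148e+07 · 0.84255 ≈ 6.865e+07 m = 68.65 Mm.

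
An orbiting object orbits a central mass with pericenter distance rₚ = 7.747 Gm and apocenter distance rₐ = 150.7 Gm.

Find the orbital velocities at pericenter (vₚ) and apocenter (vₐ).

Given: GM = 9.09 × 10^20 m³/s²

Convert to SI: rₚ = 7.747 Gm = 7.747e+09 m; rₐ = 150.7 Gm = 1.507e+11 m.
Use the vis-viva equation v² = GM(2/r − 1/a) with a = (rₚ + rₐ)/2 = (7.747e+09 + 1.507e+11)/2 = 7.92235e+10 m.
vₚ = √(GM · (2/rₚ − 1/a)) = √(9.09e+20 · (2/7.747e+09 − 1/7.92235e+10)) m/s ≈ 4.724e+05 m/s = 472.4 km/s.
vₐ = √(GM · (2/rₐ − 1/a)) = √(9.09e+20 · (2/1.507e+11 − 1/7.92235e+10)) m/s ≈ 2.429e+04 m/s = 24.29 km/s.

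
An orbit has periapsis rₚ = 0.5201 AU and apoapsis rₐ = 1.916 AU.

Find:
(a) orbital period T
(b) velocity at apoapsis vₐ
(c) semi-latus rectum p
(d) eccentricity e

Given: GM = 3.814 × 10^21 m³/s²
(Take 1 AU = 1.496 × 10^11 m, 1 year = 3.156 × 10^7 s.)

Convert to SI: rₚ = 0.5201 AU = 7.7807e+10 m; rₐ = 1.916 AU = 2.86634e+11 m.
(a) With a = (rₚ + rₐ)/2 = 1.8222e+11 m, T = 2π √(a³/GM) = 2π √((1.8222e+11)³/3.814e+21) s ≈ 7.914e+06 s
(b) With a = (rₚ + rₐ)/2 = 1.8222e+11 m, vₐ = √(GM (2/rₐ − 1/a)) = √(3.814e+21 · (2/2.86634e+11 − 1/1.8222e+11)) m/s ≈ 7.538e+04 m/s
(c) From a = (rₚ + rₐ)/2 = 1.8222e+11 m and e = (rₐ − rₚ)/(rₐ + rₚ) = 0.573006, p = a(1 − e²) = 1.8222e+11 · (1 − (0.573006)²) ≈ 1.224e+11 m
(d) e = (rₐ − rₚ)/(rₐ + rₚ) = (2.86634e+11 − 7.7807e+10)/(2.86634e+11 + 7.7807e+10) ≈ 0.573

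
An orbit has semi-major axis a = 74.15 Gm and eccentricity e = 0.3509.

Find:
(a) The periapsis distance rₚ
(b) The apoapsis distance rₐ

Convert to SI: a = 74.15 Gm = 7.415e+10 m.
(a) rₚ = a(1 − e) = 7.415e+10 · (1 − 0.3509) = 7.415e+10 · 0.6491 ≈ 4.813e+10 m = 48.13 Gm.
(b) rₐ = a(1 + e) = 7.415e+10 · (1 + 0.3509) = 7.415e+10 · 1.3509 ≈ 1.002e+11 m = 100.2 Gm.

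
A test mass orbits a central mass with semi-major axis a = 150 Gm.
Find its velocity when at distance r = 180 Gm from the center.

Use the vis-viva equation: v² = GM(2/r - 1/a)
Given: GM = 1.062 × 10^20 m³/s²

Convert to SI: a = 150 Gm = 1.5e+11 m; r = 180 Gm = 1.8e+11 m.
Vis-viva: v = √(GM · (2/r − 1/a)).
2/r − 1/a = 2/1.8e+11 − 1/1.5e+11 = 4.44444e-12 m⁻¹.
v = √(1.062e+20 · 4.44444e-12) m/s ≈ 2.173e+04 m/s = 21.73 km/s.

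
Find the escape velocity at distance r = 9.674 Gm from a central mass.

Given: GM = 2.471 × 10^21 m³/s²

Convert to SI: r = 9.674 Gm = 9.674e+09 m.
Escape velocity comes from setting total energy to zero: ½v² − GM/r = 0 ⇒ v_esc = √(2GM / r).
v_esc = √(2 · 2.471e+21 / 9.674e+09) m/s ≈ 7.147e+05 m/s = 714.7 km/s.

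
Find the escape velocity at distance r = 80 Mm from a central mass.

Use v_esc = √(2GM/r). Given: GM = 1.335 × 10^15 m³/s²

Convert to SI: r = 80 Mm = 8e+07 m.
Escape velocity comes from setting total energy to zero: ½v² − GM/r = 0 ⇒ v_esc = √(2GM / r).
v_esc = √(2 · 1.335e+15 / 8e+07) m/s ≈ 5777 m/s = 5.777 km/s.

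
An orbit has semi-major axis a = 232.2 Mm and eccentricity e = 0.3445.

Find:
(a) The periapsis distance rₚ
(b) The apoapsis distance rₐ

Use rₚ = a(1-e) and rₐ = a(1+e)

Convert to SI: a = 232.2 Mm = 2.322e+08 m.
(a) rₚ = a(1 − e) = 2.322e+08 · (1 − 0.3445) = 2.322e+08 · 0.6555 ≈ 1.522e+08 m = 152.2 Mm.
(b) rₐ = a(1 + e) = 2.322e+08 · (1 + 0.3445) = 2.322e+08 · 1.3445 ≈ 3.122e+08 m = 312.2 Mm.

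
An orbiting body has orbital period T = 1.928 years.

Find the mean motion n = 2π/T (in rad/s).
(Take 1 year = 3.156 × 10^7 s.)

Convert to SI: T = 1.928 years = 6.08477e+07 s.
n = 2π / T.
n = 2π / 6.08477e+07 s ≈ 1.033e-07 rad/s.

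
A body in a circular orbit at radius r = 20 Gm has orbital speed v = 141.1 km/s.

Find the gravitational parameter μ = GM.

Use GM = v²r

Convert to SI: r = 20 Gm = 2e+10 m; v = 141.1 km/s = 141100 m/s.
For a circular orbit v² = GM/r, so GM = v² · r.
GM = (141100)² · 2e+10 m³/s² ≈ 3.982e+20 m³/s² = 3.982 × 10^20 m³/s².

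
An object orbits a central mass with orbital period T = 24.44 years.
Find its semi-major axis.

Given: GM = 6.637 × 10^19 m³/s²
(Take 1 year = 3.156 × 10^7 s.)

Convert to SI: T = 24.44 years = 7.71326e+08 s.
Invert Kepler's third law: a = (GM · T² / (4π²))^(1/3).
Substituting T = 7.71326e+08 s and GM = 6.637e+19 m³/s²:
a = (6.637e+19 · (7.71326e+08)² / (4π²))^(1/3) m
a ≈ 1e+12 m = 1 Tm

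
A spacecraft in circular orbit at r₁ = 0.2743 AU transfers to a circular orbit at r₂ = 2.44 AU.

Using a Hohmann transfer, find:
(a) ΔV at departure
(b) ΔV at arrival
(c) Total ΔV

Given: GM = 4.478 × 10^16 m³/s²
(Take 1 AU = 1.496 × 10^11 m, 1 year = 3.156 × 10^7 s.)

Convert to SI: r₁ = 0.2743 AU = 4.10353e+10 m; r₂ = 2.44 AU = 3.65024e+11 m.
Transfer semi-major axis: a_t = (r₁ + r₂)/2 = (4.10353e+10 + 3.65024e+11)/2 = 2.0303e+11 m.
Circular speeds: v₁ = √(GM/r₁) = 1044.63 m/s, v₂ = √(GM/r₂) = 350.253 m/s.
Transfer speeds (vis-viva v² = GM(2/r − 1/a_t)): v₁ᵗ = 1400.7 m/s, v₂ᵗ = 157.464 m/s.
(a) ΔV₁ = |v₁ᵗ − v₁| ≈ 356.1 m/s = 0.07512 AU/year.
(b) ΔV₂ = |v₂ − v₂ᵗ| ≈ 192.8 m/s = 0.04067 AU/year.
(c) ΔV_total = ΔV₁ + ΔV₂ ≈ 548.9 m/s = 0.1158 AU/year.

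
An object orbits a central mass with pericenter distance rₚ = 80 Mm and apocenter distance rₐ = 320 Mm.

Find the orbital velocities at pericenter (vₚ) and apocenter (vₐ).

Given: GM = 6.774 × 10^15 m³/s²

Convert to SI: rₚ = 80 Mm = 8e+07 m; rₐ = 320 Mm = 3.2e+08 m.
Use the vis-viva equation v² = GM(2/r − 1/a) with a = (rₚ + rₐ)/2 = (8e+07 + 3.2e+08)/2 = 2e+08 m.
vₚ = √(GM · (2/rₚ − 1/a)) = √(6.774e+15 · (2/8e+07 − 1/2e+08)) m/s ≈ 1.164e+04 m/s = 11.64 km/s.
vₐ = √(GM · (2/rₐ − 1/a)) = √(6.774e+15 · (2/3.2e+08 − 1/2e+08)) m/s ≈ 2910 m/s = 2.91 km/s.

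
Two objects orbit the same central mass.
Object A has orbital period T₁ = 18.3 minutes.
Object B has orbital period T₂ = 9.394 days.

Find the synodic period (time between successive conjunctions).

Convert to SI: T₁ = 18.3 minutes = 1098 s; T₂ = 9.394 days = 811642 s.
T_syn = |T₁ · T₂ / (T₁ − T₂)|.
T_syn = |1098 · 811642 / (1098 − 811642)| s ≈ 1099 s = 18.32 minutes.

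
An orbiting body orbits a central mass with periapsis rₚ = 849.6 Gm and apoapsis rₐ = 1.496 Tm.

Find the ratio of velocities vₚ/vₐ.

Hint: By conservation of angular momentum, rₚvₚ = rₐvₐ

Convert to SI: rₚ = 849.6 Gm = 8.496e+11 m; rₐ = 1.496 Tm = 1.496e+12 m.
Conservation of angular momentum gives rₚvₚ = rₐvₐ, so vₚ/vₐ = rₐ/rₚ.
vₚ/vₐ = 1.496e+12 / 8.496e+11 ≈ 1.761.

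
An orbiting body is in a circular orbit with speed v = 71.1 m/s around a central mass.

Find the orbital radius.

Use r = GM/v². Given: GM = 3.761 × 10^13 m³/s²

For a circular orbit, v² = GM / r, so r = GM / v².
r = 3.761e+13 / (71.1)² m ≈ 7.44e+09 m = 7.44 × 10^9 m.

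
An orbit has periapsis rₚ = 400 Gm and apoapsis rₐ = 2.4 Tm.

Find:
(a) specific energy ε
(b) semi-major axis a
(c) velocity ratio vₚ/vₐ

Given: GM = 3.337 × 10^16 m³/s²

Convert to SI: rₚ = 400 Gm = 4e+11 m; rₐ = 2.4 Tm = 2.4e+12 m.
(a) With a = (rₚ + rₐ)/2 = 1.4e+12 m, ε = −GM/(2a) = −3.337e+16/(2 · 1.4e+12) J/kg ≈ -1.192e+04 J/kg
(b) a = (rₚ + rₐ)/2 = (4e+11 + 2.4e+12)/2 ≈ 1.4e+12 m
(c) Conservation of angular momentum (rₚvₚ = rₐvₐ) gives vₚ/vₐ = rₐ/rₚ = 2.4e+12/4e+11 ≈ 6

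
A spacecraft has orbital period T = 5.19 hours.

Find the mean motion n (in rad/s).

Convert to SI: T = 5.19 hours = 18684 s.
n = 2π / T.
n = 2π / 18684 s ≈ 0.0003363 rad/s.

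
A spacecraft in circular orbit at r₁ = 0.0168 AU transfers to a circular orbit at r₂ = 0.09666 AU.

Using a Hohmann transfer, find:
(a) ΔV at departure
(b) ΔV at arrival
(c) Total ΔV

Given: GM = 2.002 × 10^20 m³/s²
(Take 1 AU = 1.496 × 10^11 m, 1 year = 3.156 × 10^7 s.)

Convert to SI: r₁ = 0.0168 AU = 2.51328e+09 m; r₂ = 0.09666 AU = 1.44603e+10 m.
Transfer semi-major axis: a_t = (r₁ + r₂)/2 = (2.51328e+09 + 1.44603e+10)/2 = 8.48681e+09 m.
Circular speeds: v₁ = √(GM/r₁) = 282235 m/s, v₂ = √(GM/r₂) = 117664 m/s.
Transfer speeds (vis-viva v² = GM(2/r − 1/a_t)): v₁ᵗ = 368408 m/s, v₂ᵗ = 64031.1 m/s.
(a) ΔV₁ = |v₁ᵗ − v₁| ≈ 8.617e+04 m/s = 18.18 AU/year.
(b) ΔV₂ = |v₂ − v₂ᵗ| ≈ 5.363e+04 m/s = 11.31 AU/year.
(c) ΔV_total = ΔV₁ + ΔV₂ ≈ 1.398e+05 m/s = 29.49 AU/year.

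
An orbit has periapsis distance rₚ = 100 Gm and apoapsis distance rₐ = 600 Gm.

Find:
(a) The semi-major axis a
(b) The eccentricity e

Convert to SI: rₚ = 100 Gm = 1e+11 m; rₐ = 600 Gm = 6e+11 m.
(a) a = (rₚ + rₐ) / 2 = (1e+11 + 6e+11) / 2 ≈ 3.5e+11 m = 350 Gm.
(b) e = (rₐ − rₚ) / (rₐ + rₚ) = (6e+11 − 1e+11) / (6e+11 + 1e+11) ≈ 0.7143.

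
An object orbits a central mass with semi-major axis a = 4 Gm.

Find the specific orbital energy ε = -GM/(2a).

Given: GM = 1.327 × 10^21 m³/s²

Convert to SI: a = 4 Gm = 4e+09 m.
ε = −GM / (2a).
ε = −1.327e+21 / (2 · 4e+09) J/kg ≈ -1.659e+11 J/kg = -165.9 GJ/kg.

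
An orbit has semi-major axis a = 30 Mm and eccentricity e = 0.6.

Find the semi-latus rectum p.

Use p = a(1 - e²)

Convert to SI: a = 30 Mm = 3e+07 m.
p = a (1 − e²).
p = 3e+07 · (1 − (0.6)²) = 3e+07 · 0.64 ≈ 1.92e+07 m = 19.2 Mm.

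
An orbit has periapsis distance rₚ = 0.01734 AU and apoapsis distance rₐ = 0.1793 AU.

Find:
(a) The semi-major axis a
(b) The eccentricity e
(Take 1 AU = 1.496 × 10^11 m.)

Convert to SI: rₚ = 0.01734 AU = 2.59406e+09 m; rₐ = 0.1793 AU = 2.68233e+10 m.
(a) a = (rₚ + rₐ) / 2 = (2.59406e+09 + 2.68233e+10) / 2 ≈ 1.471e+10 m = 0.09832 AU.
(b) e = (rₐ − rₚ) / (rₐ + rₚ) = (2.68233e+10 − 2.59406e+09) / (2.68233e+10 + 2.59406e+09) ≈ 0.8236.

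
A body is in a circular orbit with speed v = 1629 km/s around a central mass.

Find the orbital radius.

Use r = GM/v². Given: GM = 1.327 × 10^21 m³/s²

Convert to SI: v = 1629 km/s = 1.629e+06 m/s.
For a circular orbit, v² = GM / r, so r = GM / v².
r = 1.327e+21 / (1.629e+06)² m ≈ 5.001e+08 m = 500.1 Mm.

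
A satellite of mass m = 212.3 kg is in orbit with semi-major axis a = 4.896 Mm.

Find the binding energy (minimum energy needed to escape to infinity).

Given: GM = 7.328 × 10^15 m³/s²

Convert to SI: a = 4.896 Mm = 4.896e+06 m.
Total orbital energy is E = −GMm/(2a); binding energy is E_bind = −E = GMm/(2a).
E_bind = 7.328e+15 · 212.3 / (2 · 4.896e+06) J ≈ 1.589e+11 J = 158.9 GJ.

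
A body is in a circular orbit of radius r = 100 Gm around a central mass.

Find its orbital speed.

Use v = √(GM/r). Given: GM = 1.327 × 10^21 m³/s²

Convert to SI: r = 100 Gm = 1e+11 m.
For a circular orbit, gravity supplies the centripetal force, so v = √(GM / r).
v = √(1.327e+21 / 1e+11) m/s ≈ 1.152e+05 m/s = 115.2 km/s.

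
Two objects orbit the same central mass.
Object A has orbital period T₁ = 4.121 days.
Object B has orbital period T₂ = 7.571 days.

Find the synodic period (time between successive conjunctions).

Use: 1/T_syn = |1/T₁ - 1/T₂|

Convert to SI: T₁ = 4.121 days = 356054 s; T₂ = 7.571 days = 654134 s.
T_syn = |T₁ · T₂ / (T₁ − T₂)|.
T_syn = |356054 · 654134 / (356054 − 654134)| s ≈ 7.814e+05 s = 9.044 days.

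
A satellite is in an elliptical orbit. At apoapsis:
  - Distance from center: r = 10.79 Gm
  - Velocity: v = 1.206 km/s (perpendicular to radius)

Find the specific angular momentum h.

Convert to SI: r = 10.79 Gm = 1.079e+10 m; v = 1.206 km/s = 1206 m/s.
With v perpendicular to r, h = r · v.
h = 1.079e+10 · 1206 m²/s ≈ 1.301e+13 m²/s.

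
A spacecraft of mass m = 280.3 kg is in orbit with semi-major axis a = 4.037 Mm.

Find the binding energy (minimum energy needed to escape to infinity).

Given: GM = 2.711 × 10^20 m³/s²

Convert to SI: a = 4.037 Mm = 4.037e+06 m.
Total orbital energy is E = −GMm/(2a); binding energy is E_bind = −E = GMm/(2a).
E_bind = 2.711e+20 · 280.3 / (2 · 4.037e+06) J ≈ 9.412e+15 J = 9.412 PJ.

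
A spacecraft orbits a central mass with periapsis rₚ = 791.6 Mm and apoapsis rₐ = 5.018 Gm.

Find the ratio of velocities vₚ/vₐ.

Convert to SI: rₚ = 791.6 Mm = 7.916e+08 m; rₐ = 5.018 Gm = 5.018e+09 m.
Conservation of angular momentum gives rₚvₚ = rₐvₐ, so vₚ/vₐ = rₐ/rₚ.
vₚ/vₐ = 5.018e+09 / 7.916e+08 ≈ 6.339.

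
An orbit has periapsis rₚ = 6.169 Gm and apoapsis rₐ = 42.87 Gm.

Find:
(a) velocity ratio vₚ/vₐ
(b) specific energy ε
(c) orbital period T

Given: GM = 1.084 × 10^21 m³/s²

Convert to SI: rₚ = 6.169 Gm = 6.169e+09 m; rₐ = 42.87 Gm = 4.287e+10 m.
(a) Conservation of angular momentum (rₚvₚ = rₐvₐ) gives vₚ/vₐ = rₐ/rₚ = 4.287e+10/6.169e+09 ≈ 6.949
(b) With a = (rₚ + rₐ)/2 = 2.45195e+10 m, ε = −GM/(2a) = −1.084e+21/(2 · 2.45195e+10) J/kg ≈ -2.21e+10 J/kg
(c) With a = (rₚ + rₐ)/2 = 2.45195e+10 m, T = 2π √(a³/GM) = 2π √((2.45195e+10)³/1.084e+21) s ≈ 7.327e+05 s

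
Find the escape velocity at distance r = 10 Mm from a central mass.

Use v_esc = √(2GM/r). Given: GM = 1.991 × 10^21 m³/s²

Convert to SI: r = 10 Mm = 1e+07 m.
Escape velocity comes from setting total energy to zero: ½v² − GM/r = 0 ⇒ v_esc = √(2GM / r).
v_esc = √(2 · 1.991e+21 / 1e+07) m/s ≈ 1.995e+07 m/s = 1.995e+04 km/s.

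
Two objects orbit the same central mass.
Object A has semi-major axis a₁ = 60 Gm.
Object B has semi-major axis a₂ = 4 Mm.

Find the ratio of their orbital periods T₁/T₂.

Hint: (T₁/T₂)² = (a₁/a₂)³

Convert to SI: a₁ = 60 Gm = 6e+10 m; a₂ = 4 Mm = 4e+06 m.
From Kepler's third law, (T₁/T₂)² = (a₁/a₂)³, so T₁/T₂ = (a₁/a₂)^(3/2).
a₁/a₂ = 6e+10 / 4e+06 = 15000.
T₁/T₂ = (15000)^(3/2) ≈ 1.837e+06.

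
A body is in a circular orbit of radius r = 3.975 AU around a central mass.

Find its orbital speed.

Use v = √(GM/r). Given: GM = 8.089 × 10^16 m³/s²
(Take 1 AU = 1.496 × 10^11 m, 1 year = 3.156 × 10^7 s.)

Convert to SI: r = 3.975 AU = 5.9466e+11 m.
For a circular orbit, gravity supplies the centripetal force, so v = √(GM / r).
v = √(8.089e+16 / 5.9466e+11) m/s ≈ 368.8 m/s = 0.07781 AU/year.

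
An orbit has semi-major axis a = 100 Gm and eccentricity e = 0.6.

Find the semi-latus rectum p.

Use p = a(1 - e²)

Convert to SI: a = 100 Gm = 1e+11 m.
p = a (1 − e²).
p = 1e+11 · (1 − (0.6)²) = 1e+11 · 0.64 ≈ 6.4e+10 m = 64 Gm.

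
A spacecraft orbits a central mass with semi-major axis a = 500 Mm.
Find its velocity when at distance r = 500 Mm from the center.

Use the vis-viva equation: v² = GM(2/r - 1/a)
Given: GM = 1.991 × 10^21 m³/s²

Convert to SI: a = 500 Mm = 5e+08 m; r = 500 Mm = 5e+08 m.
Vis-viva: v = √(GM · (2/r − 1/a)).
2/r − 1/a = 2/5e+08 − 1/5e+08 = 2e-09 m⁻¹.
v = √(1.991e+21 · 2e-09) m/s ≈ 1.995e+06 m/s = 1995 km/s.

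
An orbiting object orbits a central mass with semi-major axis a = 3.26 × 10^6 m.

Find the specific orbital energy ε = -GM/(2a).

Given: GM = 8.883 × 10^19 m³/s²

ε = −GM / (2a).
ε = −8.883e+19 / (2 · 3.26e+06) J/kg ≈ -1.362e+13 J/kg = -1.362e+04 GJ/kg.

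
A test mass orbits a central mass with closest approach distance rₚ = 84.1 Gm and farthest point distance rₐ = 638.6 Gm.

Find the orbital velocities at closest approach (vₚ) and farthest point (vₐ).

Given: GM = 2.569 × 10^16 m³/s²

Convert to SI: rₚ = 84.1 Gm = 8.41e+10 m; rₐ = 638.6 Gm = 6.386e+11 m.
Use the vis-viva equation v² = GM(2/r − 1/a) with a = (rₚ + rₐ)/2 = (8.41e+10 + 6.386e+11)/2 = 3.6135e+11 m.
vₚ = √(GM · (2/rₚ − 1/a)) = √(2.569e+16 · (2/8.41e+10 − 1/3.6135e+11)) m/s ≈ 734.7 m/s = 734.7 m/s.
vₐ = √(GM · (2/rₐ − 1/a)) = √(2.569e+16 · (2/6.386e+11 − 1/3.6135e+11)) m/s ≈ 96.76 m/s = 96.76 m/s.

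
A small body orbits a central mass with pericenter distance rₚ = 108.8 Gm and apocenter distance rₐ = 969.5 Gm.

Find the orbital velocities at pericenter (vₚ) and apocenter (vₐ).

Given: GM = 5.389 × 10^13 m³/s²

Convert to SI: rₚ = 108.8 Gm = 1.088e+11 m; rₐ = 969.5 Gm = 9.695e+11 m.
Use the vis-viva equation v² = GM(2/r − 1/a) with a = (rₚ + rₐ)/2 = (1.088e+11 + 9.695e+11)/2 = 5.3915e+11 m.
vₚ = √(GM · (2/rₚ − 1/a)) = √(5.389e+13 · (2/1.088e+11 − 1/5.3915e+11)) m/s ≈ 29.84 m/s = 29.84 m/s.
vₐ = √(GM · (2/rₐ − 1/a)) = √(5.389e+13 · (2/9.695e+11 − 1/5.3915e+11)) m/s ≈ 3.349 m/s = 3.349 m/s.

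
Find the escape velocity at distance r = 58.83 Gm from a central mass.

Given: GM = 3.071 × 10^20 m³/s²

Convert to SI: r = 58.83 Gm = 5.883e+10 m.
Escape velocity comes from setting total energy to zero: ½v² − GM/r = 0 ⇒ v_esc = √(2GM / r).
v_esc = √(2 · 3.071e+20 / 5.883e+10) m/s ≈ 1.022e+05 m/s = 102.2 km/s.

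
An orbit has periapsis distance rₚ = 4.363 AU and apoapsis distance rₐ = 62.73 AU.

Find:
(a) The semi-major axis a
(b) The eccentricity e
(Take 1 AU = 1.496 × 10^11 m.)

Convert to SI: rₚ = 4.363 AU = 6.52705e+11 m; rₐ = 62.73 AU = 9.38441e+12 m.
(a) a = (rₚ + rₐ) / 2 = (6.52705e+11 + 9.38441e+12) / 2 ≈ 5.019e+12 m = 33.55 AU.
(b) e = (rₐ − rₚ) / (rₐ + rₚ) = (9.38441e+12 − 6.52705e+11) / (9.38441e+12 + 6.52705e+11) ≈ 0.8699.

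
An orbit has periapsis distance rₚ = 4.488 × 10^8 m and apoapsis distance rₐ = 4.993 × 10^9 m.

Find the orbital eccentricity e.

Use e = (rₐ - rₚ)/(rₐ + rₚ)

e = (rₐ − rₚ) / (rₐ + rₚ).
e = (4.993e+09 − 4.488e+08) / (4.993e+09 + 4.488e+08) = 4.5442e+09 / 5.4418e+09 ≈ 0.8351.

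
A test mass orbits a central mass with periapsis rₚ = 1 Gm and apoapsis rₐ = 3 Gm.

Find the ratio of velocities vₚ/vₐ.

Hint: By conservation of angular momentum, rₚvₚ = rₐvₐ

Convert to SI: rₚ = 1 Gm = 1e+09 m; rₐ = 3 Gm = 3e+09 m.
Conservation of angular momentum gives rₚvₚ = rₐvₐ, so vₚ/vₐ = rₐ/rₚ.
vₚ/vₐ = 3e+09 / 1e+09 ≈ 3.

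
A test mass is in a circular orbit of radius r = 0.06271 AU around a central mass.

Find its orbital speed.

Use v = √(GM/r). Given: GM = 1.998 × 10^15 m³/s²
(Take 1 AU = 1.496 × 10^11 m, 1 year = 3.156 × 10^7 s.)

Convert to SI: r = 0.06271 AU = 9.38142e+09 m.
For a circular orbit, gravity supplies the centripetal force, so v = √(GM / r).
v = √(1.998e+15 / 9.38142e+09) m/s ≈ 461.5 m/s = 0.09736 AU/year.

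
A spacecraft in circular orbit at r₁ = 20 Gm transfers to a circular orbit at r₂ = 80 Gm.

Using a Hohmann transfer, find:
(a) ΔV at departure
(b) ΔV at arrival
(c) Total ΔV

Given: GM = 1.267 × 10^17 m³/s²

Convert to SI: r₁ = 20 Gm = 2e+10 m; r₂ = 80 Gm = 8e+10 m.
Transfer semi-major axis: a_t = (r₁ + r₂)/2 = (2e+10 + 8e+10)/2 = 5e+10 m.
Circular speeds: v₁ = √(GM/r₁) = 2516.94 m/s, v₂ = √(GM/r₂) = 1258.47 m/s.
Transfer speeds (vis-viva v² = GM(2/r − 1/a_t)): v₁ᵗ = 3183.71 m/s, v₂ᵗ = 795.927 m/s.
(a) ΔV₁ = |v₁ᵗ − v₁| ≈ 666.8 m/s = 666.8 m/s.
(b) ΔV₂ = |v₂ − v₂ᵗ| ≈ 462.5 m/s = 462.5 m/s.
(c) ΔV_total = ΔV₁ + ΔV₂ ≈ 1129 m/s = 1.129 km/s.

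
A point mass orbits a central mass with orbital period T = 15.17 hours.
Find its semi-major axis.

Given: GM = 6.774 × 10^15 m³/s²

Convert to SI: T = 15.17 hours = 54612 s.
Invert Kepler's third law: a = (GM · T² / (4π²))^(1/3).
Substituting T = 54612 s and GM = 6.774e+15 m³/s²:
a = (6.774e+15 · (54612)² / (4π²))^(1/3) m
a ≈ 7.999e+07 m = 79.99 Mm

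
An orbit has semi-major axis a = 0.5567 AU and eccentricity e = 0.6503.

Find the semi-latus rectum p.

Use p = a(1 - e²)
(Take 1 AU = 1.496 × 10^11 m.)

Convert to SI: a = 0.5567 AU = 8.32823e+10 m.
p = a (1 − e²).
p = 8.32823e+10 · (1 − (0.6503)²) = 8.32823e+10 · 0.57711 ≈ 4.806e+10 m = 0.3213 AU.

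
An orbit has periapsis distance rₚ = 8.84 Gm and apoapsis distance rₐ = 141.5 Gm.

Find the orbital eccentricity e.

Convert to SI: rₚ = 8.84 Gm = 8.84e+09 m; rₐ = 141.5 Gm = 1.415e+11 m.
e = (rₐ − rₚ) / (rₐ + rₚ).
e = (1.415e+11 − 8.84e+09) / (1.415e+11 + 8.84e+09) = 1.3266e+11 / 1.5034e+11 ≈ 0.8824.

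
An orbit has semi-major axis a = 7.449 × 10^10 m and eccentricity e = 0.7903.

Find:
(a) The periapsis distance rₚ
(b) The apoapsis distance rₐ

(a) rₚ = a(1 − e) = 7.449e+10 · (1 − 0.7903) = 7.449e+10 · 0.2097 ≈ 1.562e+10 m = 1.562 × 10^10 m.
(b) rₐ = a(1 + e) = 7.449e+10 · (1 + 0.7903) = 7.449e+10 · 1.7903 ≈ 1.334e+11 m = 1.334 × 10^11 m.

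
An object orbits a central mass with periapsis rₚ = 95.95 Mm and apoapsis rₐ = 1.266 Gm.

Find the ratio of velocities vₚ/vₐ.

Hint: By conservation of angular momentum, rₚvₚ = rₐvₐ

Convert to SI: rₚ = 95.95 Mm = 9.595e+07 m; rₐ = 1.266 Gm = 1.266e+09 m.
Conservation of angular momentum gives rₚvₚ = rₐvₐ, so vₚ/vₐ = rₐ/rₚ.
vₚ/vₐ = 1.266e+09 / 9.595e+07 ≈ 13.19.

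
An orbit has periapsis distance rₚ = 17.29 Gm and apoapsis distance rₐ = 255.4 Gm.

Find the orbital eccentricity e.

Convert to SI: rₚ = 17.29 Gm = 1.729e+10 m; rₐ = 255.4 Gm = 2.554e+11 m.
e = (rₐ − rₚ) / (rₐ + rₚ).
e = (2.554e+11 − 1.729e+10) / (2.554e+11 + 1.729e+10) = 2.3811e+11 / 2.7269e+11 ≈ 0.8732.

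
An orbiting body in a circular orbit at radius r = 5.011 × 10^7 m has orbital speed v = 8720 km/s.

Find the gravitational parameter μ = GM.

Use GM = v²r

Convert to SI: v = 8720 km/s = 8.72e+06 m/s.
For a circular orbit v² = GM/r, so GM = v² · r.
GM = (8.72e+06)² · 5.011e+07 m³/s² ≈ 3.81e+21 m³/s² = 3.81 × 10^21 m³/s².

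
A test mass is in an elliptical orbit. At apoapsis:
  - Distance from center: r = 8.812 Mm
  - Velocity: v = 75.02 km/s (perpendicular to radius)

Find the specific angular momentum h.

Convert to SI: r = 8.812 Mm = 8.812e+06 m; v = 75.02 km/s = 75020 m/s.
With v perpendicular to r, h = r · v.
h = 8.812e+06 · 75020 m²/s ≈ 6.611e+11 m²/s.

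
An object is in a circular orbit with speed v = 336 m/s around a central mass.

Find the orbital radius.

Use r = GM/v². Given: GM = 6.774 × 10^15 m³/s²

For a circular orbit, v² = GM / r, so r = GM / v².
r = 6.774e+15 / (336)² m ≈ 6e+10 m = 60 Gm.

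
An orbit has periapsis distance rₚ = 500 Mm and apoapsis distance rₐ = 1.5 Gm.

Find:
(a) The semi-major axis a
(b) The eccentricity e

Convert to SI: rₚ = 500 Mm = 5e+08 m; rₐ = 1.5 Gm = 1.5e+09 m.
(a) a = (rₚ + rₐ) / 2 = (5e+08 + 1.5e+09) / 2 ≈ 1e+09 m = 1 Gm.
(b) e = (rₐ − rₚ) / (rₐ + rₚ) = (1.5e+09 − 5e+08) / (1.5e+09 + 5e+08) ≈ 0.5.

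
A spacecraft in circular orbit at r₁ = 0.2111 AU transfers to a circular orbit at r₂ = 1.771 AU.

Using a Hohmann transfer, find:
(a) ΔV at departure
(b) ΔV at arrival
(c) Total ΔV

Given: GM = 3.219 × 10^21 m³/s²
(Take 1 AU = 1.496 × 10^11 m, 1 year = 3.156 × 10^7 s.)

Convert to SI: r₁ = 0.2111 AU = 3.15806e+10 m; r₂ = 1.771 AU = 2.64942e+11 m.
Transfer semi-major axis: a_t = (r₁ + r₂)/2 = (3.15806e+10 + 2.64942e+11)/2 = 1.48261e+11 m.
Circular speeds: v₁ = √(GM/r₁) = 319264 m/s, v₂ = √(GM/r₂) = 110226 m/s.
Transfer speeds (vis-viva v² = GM(2/r − 1/a_t)): v₁ᵗ = 426788 m/s, v₂ᵗ = 50872.3 m/s.
(a) ΔV₁ = |v₁ᵗ − v₁| ≈ 1.075e+05 m/s = 22.68 AU/year.
(b) ΔV₂ = |v₂ − v₂ᵗ| ≈ 5.935e+04 m/s = 12.52 AU/year.
(c) ΔV_total = ΔV₁ + ΔV₂ ≈ 1.669e+05 m/s = 35.2 AU/year.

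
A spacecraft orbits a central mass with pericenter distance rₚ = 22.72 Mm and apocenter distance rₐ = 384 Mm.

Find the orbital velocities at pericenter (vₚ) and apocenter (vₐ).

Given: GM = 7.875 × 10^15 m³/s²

Convert to SI: rₚ = 22.72 Mm = 2.272e+07 m; rₐ = 384 Mm = 3.84e+08 m.
Use the vis-viva equation v² = GM(2/r − 1/a) with a = (rₚ + rₐ)/2 = (2.272e+07 + 3.84e+08)/2 = 2.0336e+08 m.
vₚ = √(GM · (2/rₚ − 1/a)) = √(7.875e+15 · (2/2.272e+07 − 1/2.0336e+08)) m/s ≈ 2.558e+04 m/s = 25.58 km/s.
vₐ = √(GM · (2/rₐ − 1/a)) = √(7.875e+15 · (2/3.84e+08 − 1/2.0336e+08)) m/s ≈ 1514 m/s = 1.514 km/s.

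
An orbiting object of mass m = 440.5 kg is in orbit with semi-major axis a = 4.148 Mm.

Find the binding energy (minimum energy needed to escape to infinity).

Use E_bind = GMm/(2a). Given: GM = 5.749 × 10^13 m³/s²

Convert to SI: a = 4.148 Mm = 4.148e+06 m.
Total orbital energy is E = −GMm/(2a); binding energy is E_bind = −E = GMm/(2a).
E_bind = 5.749e+13 · 440.5 / (2 · 4.148e+06) J ≈ 3.053e+09 J = 3.053 GJ.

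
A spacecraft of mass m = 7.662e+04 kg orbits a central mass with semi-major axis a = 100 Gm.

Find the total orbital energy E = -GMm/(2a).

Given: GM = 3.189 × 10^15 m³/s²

Convert to SI: a = 100 Gm = 1e+11 m.
E = −GMm / (2a).
E = −3.189e+15 · 7.662e+04 / (2 · 1e+11) J ≈ -1.222e+09 J = -1.222 GJ.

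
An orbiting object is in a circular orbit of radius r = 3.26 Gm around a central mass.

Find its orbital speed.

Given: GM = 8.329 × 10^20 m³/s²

Convert to SI: r = 3.26 Gm = 3.26e+09 m.
For a circular orbit, gravity supplies the centripetal force, so v = √(GM / r).
v = √(8.329e+20 / 3.26e+09) m/s ≈ 5.055e+05 m/s = 505.5 km/s.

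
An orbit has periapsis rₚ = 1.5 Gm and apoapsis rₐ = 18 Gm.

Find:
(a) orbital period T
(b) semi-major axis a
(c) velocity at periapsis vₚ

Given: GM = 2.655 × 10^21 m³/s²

Convert to SI: rₚ = 1.5 Gm = 1.5e+09 m; rₐ = 18 Gm = 1.8e+10 m.
(a) With a = (rₚ + rₐ)/2 = 9.75e+09 m, T = 2π √(a³/GM) = 2π √((9.75e+09)³/2.655e+21) s ≈ 1.174e+05 s
(b) a = (rₚ + rₐ)/2 = (1.5e+09 + 1.8e+10)/2 ≈ 9.75e+09 m
(c) With a = (rₚ + rₐ)/2 = 9.75e+09 m, vₚ = √(GM (2/rₚ − 1/a)) = √(2.655e+21 · (2/1.5e+09 − 1/9.75e+09)) m/s ≈ 1.808e+06 m/s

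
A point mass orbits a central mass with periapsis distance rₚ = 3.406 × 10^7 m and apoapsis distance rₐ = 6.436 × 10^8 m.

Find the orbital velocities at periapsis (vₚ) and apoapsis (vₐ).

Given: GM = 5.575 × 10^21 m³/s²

Use the vis-viva equation v² = GM(2/r − 1/a) with a = (rₚ + rₐ)/2 = (3.406e+07 + 6.436e+08)/2 = 3.3883e+08 m.
vₚ = √(GM · (2/rₚ − 1/a)) = √(5.575e+21 · (2/3.406e+07 − 1/3.3883e+08)) m/s ≈ 1.763e+07 m/s = 1.763e+04 km/s.
vₐ = √(GM · (2/rₐ − 1/a)) = √(5.575e+21 · (2/6.436e+08 − 1/3.3883e+08)) m/s ≈ 9.331e+05 m/s = 933.1 km/s.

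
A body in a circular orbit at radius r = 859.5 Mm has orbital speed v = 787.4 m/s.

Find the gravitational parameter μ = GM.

Convert to SI: r = 859.5 Mm = 8.595e+08 m.
For a circular orbit v² = GM/r, so GM = v² · r.
GM = (787.4)² · 8.595e+08 m³/s² ≈ 5.329e+14 m³/s² = 5.329 × 10^14 m³/s².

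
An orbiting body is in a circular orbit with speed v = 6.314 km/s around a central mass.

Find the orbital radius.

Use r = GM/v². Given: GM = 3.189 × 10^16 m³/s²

Convert to SI: v = 6.314 km/s = 6314 m/s.
For a circular orbit, v² = GM / r, so r = GM / v².
r = 3.189e+16 / (6314)² m ≈ 7.999e+08 m = 799.9 Mm.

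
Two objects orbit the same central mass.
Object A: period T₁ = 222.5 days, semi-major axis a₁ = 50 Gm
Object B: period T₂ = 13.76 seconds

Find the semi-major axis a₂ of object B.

Convert to SI: T₁ = 222.5 days = 1.9224e+07 s; a₁ = 50 Gm = 5e+10 m.
Kepler's third law: (T₁/T₂)² = (a₁/a₂)³ ⇒ a₂ = a₁ · (T₂/T₁)^(2/3).
T₂/T₁ = 13.76 / 1.9224e+07 = 7.15772e-07.
a₂ = 5e+10 · (7.15772e-07)^(2/3) m ≈ 4.001e+06 m = 4.001 Mm.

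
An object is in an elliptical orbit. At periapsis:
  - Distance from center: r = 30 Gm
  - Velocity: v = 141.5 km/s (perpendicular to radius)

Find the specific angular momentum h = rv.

Convert to SI: r = 30 Gm = 3e+10 m; v = 141.5 km/s = 141500 m/s.
With v perpendicular to r, h = r · v.
h = 3e+10 · 141500 m²/s ≈ 4.245e+15 m²/s.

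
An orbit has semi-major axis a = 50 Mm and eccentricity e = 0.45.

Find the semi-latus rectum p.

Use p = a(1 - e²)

Convert to SI: a = 50 Mm = 5e+07 m.
p = a (1 − e²).
p = 5e+07 · (1 − (0.45)²) = 5e+07 · 0.7975 ≈ 3.988e+07 m = 39.88 Mm.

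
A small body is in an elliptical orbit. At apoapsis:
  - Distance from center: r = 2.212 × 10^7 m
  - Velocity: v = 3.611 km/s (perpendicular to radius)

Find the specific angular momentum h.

Convert to SI: v = 3.611 km/s = 3611 m/s.
With v perpendicular to r, h = r · v.
h = 2.212e+07 · 3611 m²/s ≈ 7.988e+10 m²/s.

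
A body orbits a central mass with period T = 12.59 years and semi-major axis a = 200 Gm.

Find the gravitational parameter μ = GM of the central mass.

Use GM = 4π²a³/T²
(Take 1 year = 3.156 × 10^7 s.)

Convert to SI: T = 12.59 years = 3.9734e+08 s; a = 200 Gm = 2e+11 m.
GM = 4π² · a³ / T².
GM = 4π² · (2e+11)³ / (3.9734e+08)² m³/s² ≈ 2e+18 m³/s² = 2 × 10^18 m³/s².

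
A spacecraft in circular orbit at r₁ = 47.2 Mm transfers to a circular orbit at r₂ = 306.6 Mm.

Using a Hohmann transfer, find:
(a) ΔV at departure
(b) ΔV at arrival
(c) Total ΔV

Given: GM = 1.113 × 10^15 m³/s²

Convert to SI: r₁ = 47.2 Mm = 4.72e+07 m; r₂ = 306.6 Mm = 3.066e+08 m.
Transfer semi-major axis: a_t = (r₁ + r₂)/2 = (4.72e+07 + 3.066e+08)/2 = 1.769e+08 m.
Circular speeds: v₁ = √(GM/r₁) = 4855.98 m/s, v₂ = √(GM/r₂) = 1905.29 m/s.
Transfer speeds (vis-viva v² = GM(2/r − 1/a_t)): v₁ᵗ = 6392.91 m/s, v₂ᵗ = 984.167 m/s.
(a) ΔV₁ = |v₁ᵗ − v₁| ≈ 1537 m/s = 1.537 km/s.
(b) ΔV₂ = |v₂ − v₂ᵗ| ≈ 921.1 m/s = 921.1 m/s.
(c) ΔV_total = ΔV₁ + ΔV₂ ≈ 2458 m/s = 2.458 km/s.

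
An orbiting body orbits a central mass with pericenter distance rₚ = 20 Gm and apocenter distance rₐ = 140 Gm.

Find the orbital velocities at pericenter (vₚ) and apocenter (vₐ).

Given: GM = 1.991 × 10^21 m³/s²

Convert to SI: rₚ = 20 Gm = 2e+10 m; rₐ = 140 Gm = 1.4e+11 m.
Use the vis-viva equation v² = GM(2/r − 1/a) with a = (rₚ + rₐ)/2 = (2e+10 + 1.4e+11)/2 = 8e+10 m.
vₚ = √(GM · (2/rₚ − 1/a)) = √(1.991e+21 · (2/2e+10 − 1/8e+10)) m/s ≈ 4.174e+05 m/s = 417.4 km/s.
vₐ = √(GM · (2/rₐ − 1/a)) = √(1.991e+21 · (2/1.4e+11 − 1/8e+10)) m/s ≈ 5.963e+04 m/s = 59.63 km/s.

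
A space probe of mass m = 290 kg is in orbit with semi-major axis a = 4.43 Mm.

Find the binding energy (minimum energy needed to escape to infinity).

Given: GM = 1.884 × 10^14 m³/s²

Convert to SI: a = 4.43 Mm = 4.43e+06 m.
Total orbital energy is E = −GMm/(2a); binding energy is E_bind = −E = GMm/(2a).
E_bind = 1.884e+14 · 290 / (2 · 4.43e+06) J ≈ 6.167e+09 J = 6.167 GJ.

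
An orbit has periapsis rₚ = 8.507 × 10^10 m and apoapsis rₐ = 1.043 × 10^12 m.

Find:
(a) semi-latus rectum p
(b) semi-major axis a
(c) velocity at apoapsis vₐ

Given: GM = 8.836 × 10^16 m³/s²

(a) From a = (rₚ + rₐ)/2 = 5.64035e+11 m and e = (rₐ − rₚ)/(rₐ + rₚ) = 0.849176, p = a(1 − e²) = 5.64035e+11 · (1 − (0.849176)²) ≈ 1.573e+11 m
(b) a = (rₚ + rₐ)/2 = (8.507e+10 + 1.043e+12)/2 ≈ 5.64e+11 m
(c) With a = (rₚ + rₐ)/2 = 5.64035e+11 m, vₐ = √(GM (2/rₐ − 1/a)) = √(8.836e+16 · (2/1.043e+12 − 1/5.64035e+11)) m/s ≈ 113 m/s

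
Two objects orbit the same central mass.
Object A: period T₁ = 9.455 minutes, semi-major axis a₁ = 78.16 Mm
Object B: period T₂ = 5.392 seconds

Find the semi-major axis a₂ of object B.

Convert to SI: T₁ = 9.455 minutes = 567.3 s; a₁ = 78.16 Mm = 7.816e+07 m.
Kepler's third law: (T₁/T₂)² = (a₁/a₂)³ ⇒ a₂ = a₁ · (T₂/T₁)^(2/3).
T₂/T₁ = 5.392 / 567.3 = 0.00950467.
a₂ = 7.816e+07 · (0.00950467)^(2/3) m ≈ 3.507e+06 m = 3.507 Mm.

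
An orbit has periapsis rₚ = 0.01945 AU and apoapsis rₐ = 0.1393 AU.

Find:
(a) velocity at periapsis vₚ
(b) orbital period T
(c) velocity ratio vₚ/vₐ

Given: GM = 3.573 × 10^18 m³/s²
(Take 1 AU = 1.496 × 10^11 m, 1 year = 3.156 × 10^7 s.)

Convert to SI: rₚ = 0.01945 AU = 2.90972e+09 m; rₐ = 0.1393 AU = 2.08393e+10 m.
(a) With a = (rₚ + rₐ)/2 = 1.18745e+10 m, vₚ = √(GM (2/rₚ − 1/a)) = √(3.573e+18 · (2/2.90972e+09 − 1/1.18745e+10)) m/s ≈ 4.642e+04 m/s
(b) With a = (rₚ + rₐ)/2 = 1.18745e+10 m, T = 2π √(a³/GM) = 2π √((1.18745e+10)³/3.573e+18) s ≈ 4.301e+06 s
(c) Conservation of angular momentum (rₚvₚ = rₐvₐ) gives vₚ/vₐ = rₐ/rₚ = 2.08393e+10/2.90972e+09 ≈ 7.162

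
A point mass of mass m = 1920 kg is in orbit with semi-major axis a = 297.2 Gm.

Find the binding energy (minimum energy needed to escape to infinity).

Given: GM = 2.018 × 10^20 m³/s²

Convert to SI: a = 297.2 Gm = 2.972e+11 m.
Total orbital energy is E = −GMm/(2a); binding energy is E_bind = −E = GMm/(2a).
E_bind = 2.018e+20 · 1920 / (2 · 2.972e+11) J ≈ 6.518e+11 J = 651.8 GJ.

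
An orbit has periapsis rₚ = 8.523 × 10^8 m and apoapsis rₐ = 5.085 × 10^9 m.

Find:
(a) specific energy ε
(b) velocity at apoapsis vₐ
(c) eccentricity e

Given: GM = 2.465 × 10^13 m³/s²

(a) With a = (rₚ + rₐ)/2 = 2.96865e+09 m, ε = −GM/(2a) = −2.465e+13/(2 · 2.96865e+09) J/kg ≈ -4152 J/kg
(b) With a = (rₚ + rₐ)/2 = 2.96865e+09 m, vₐ = √(GM (2/rₐ − 1/a)) = √(2.465e+13 · (2/5.085e+09 − 1/2.96865e+09)) m/s ≈ 37.31 m/s
(c) e = (rₐ − rₚ)/(rₐ + rₚ) = (5.085e+09 − 8.523e+08)/(5.085e+09 + 8.523e+08) ≈ 0.7129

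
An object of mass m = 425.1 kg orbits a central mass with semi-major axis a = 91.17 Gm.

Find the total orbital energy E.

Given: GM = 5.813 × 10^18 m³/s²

Convert to SI: a = 91.17 Gm = 9.117e+10 m.
E = −GMm / (2a).
E = −5.813e+18 · 425.1 / (2 · 9.117e+10) J ≈ -1.355e+10 J = -13.55 GJ.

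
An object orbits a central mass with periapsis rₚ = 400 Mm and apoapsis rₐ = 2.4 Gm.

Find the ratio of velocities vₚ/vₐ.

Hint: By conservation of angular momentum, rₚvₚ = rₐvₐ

Convert to SI: rₚ = 400 Mm = 4e+08 m; rₐ = 2.4 Gm = 2.4e+09 m.
Conservation of angular momentum gives rₚvₚ = rₐvₐ, so vₚ/vₐ = rₐ/rₚ.
vₚ/vₐ = 2.4e+09 / 4e+08 ≈ 6.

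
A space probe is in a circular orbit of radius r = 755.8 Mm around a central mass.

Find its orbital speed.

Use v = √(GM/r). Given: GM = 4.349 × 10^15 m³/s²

Convert to SI: r = 755.8 Mm = 7.558e+08 m.
For a circular orbit, gravity supplies the centripetal force, so v = √(GM / r).
v = √(4.349e+15 / 7.558e+08) m/s ≈ 2399 m/s = 2.399 km/s.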